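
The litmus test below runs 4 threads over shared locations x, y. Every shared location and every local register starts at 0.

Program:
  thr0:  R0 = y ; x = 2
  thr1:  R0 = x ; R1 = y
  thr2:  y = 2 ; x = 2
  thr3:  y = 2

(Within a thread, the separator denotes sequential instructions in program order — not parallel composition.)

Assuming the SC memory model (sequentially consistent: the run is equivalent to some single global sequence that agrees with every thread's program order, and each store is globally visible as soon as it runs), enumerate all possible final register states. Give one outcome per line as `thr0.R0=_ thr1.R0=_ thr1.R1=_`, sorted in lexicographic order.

thr0.R0=0 thr1.R0=0 thr1.R1=0
thr0.R0=0 thr1.R0=0 thr1.R1=2
thr0.R0=0 thr1.R0=2 thr1.R1=0
thr0.R0=0 thr1.R0=2 thr1.R1=2
thr0.R0=2 thr1.R0=0 thr1.R1=0
thr0.R0=2 thr1.R0=0 thr1.R1=2
thr0.R0=2 thr1.R0=2 thr1.R1=2

outcome vector order: (thr0.R0,thr1.R0,thr1.R1)
|SC outcomes| = 7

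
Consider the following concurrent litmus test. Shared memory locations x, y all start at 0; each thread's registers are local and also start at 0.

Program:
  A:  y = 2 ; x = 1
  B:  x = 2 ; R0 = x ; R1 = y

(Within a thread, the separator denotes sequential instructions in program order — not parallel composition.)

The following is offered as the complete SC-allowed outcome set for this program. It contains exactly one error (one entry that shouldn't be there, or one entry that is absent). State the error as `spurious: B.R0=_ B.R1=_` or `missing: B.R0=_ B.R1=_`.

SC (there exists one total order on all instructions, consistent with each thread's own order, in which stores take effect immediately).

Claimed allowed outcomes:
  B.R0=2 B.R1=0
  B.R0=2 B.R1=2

missing: B.R0=1 B.R1=2

outcome vector order: (B.R0,B.R1)
SC: 3 outcomes — {1/2 2/0 2/2}
SC∖claimed = {1/2}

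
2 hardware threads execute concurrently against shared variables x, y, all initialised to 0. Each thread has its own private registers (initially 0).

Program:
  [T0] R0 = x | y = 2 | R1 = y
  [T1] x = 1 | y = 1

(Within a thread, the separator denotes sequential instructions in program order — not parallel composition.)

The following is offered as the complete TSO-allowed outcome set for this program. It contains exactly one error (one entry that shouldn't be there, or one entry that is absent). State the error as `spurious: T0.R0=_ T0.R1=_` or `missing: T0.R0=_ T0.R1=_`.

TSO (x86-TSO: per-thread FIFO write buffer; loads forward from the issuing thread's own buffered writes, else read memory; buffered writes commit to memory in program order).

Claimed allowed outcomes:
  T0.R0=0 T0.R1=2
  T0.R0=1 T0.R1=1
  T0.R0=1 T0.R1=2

outcome vector order: (T0.R0,T0.R1)
TSO (4): <0 1>, <0 2>, <1 1>, <1 2>
TSO∖claimed = {<0 1>}

missing: T0.R0=0 T0.R1=1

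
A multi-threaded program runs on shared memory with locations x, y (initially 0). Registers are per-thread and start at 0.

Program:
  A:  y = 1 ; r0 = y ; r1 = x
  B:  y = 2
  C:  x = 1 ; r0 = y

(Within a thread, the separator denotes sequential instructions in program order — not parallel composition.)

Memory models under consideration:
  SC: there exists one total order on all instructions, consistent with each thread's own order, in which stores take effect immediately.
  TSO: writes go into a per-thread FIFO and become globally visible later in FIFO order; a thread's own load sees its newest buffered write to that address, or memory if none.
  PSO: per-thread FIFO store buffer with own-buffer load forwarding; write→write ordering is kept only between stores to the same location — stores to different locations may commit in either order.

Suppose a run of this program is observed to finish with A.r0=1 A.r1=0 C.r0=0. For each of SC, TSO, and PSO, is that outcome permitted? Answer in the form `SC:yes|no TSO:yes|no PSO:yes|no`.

outcome vector order: (A.r0,A.r1,C.r0)
[SC] allowed = {<1 0 1> <1 0 2> <1 1 0> <1 1 1> <1 1 2> <2 0 2> <2 1 0> <2 1 1> <2 1 2>}
[TSO] allowed = {<1 0 0> <1 0 1> <1 0 2> <1 1 0> <1 1 1> <1 1 2> <2 0 0> <2 0 1> <2 0 2> <2 1 0> <2 1 1> <2 1 2>}
[PSO] allowed = {<1 0 0> <1 0 1> <1 0 2> <1 1 0> <1 1 1> <1 1 2> <2 0 0> <2 0 1> <2 0 2> <2 1 0> <2 1 1> <2 1 2>}
target <1 0 0> ∈ {TSO,PSO}

SC:no TSO:yes PSO:yes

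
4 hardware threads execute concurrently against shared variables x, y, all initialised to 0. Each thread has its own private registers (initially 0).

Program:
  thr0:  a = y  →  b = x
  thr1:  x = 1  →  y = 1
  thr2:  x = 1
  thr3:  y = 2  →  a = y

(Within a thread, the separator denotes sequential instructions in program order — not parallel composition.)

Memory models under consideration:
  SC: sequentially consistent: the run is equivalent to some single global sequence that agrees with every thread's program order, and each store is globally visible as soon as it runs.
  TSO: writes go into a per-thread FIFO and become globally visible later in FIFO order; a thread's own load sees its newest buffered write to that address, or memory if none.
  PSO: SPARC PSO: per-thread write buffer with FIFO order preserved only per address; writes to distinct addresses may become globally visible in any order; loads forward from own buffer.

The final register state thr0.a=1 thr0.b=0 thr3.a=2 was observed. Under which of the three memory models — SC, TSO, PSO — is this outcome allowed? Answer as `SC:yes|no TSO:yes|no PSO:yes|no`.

outcome vector order: (thr0.a,thr0.b,thr3.a)
SC (10): (0,0,1) (0,0,2) (0,1,1) (0,1,2) (1,1,1) (1,1,2) (2,0,1) (2,0,2) (2,1,1) (2,1,2)
TSO (10): (0,0,1) (0,0,2) (0,1,1) (0,1,2) (1,1,1) (1,1,2) (2,0,1) (2,0,2) (2,1,1) (2,1,2)
PSO (12): (0,0,1) (0,0,2) (0,1,1) (0,1,2) (1,0,1) (1,0,2) (1,1,1) (1,1,2) (2,0,1) (2,0,2) (2,1,1) (2,1,2)
target (1,0,2) ∈ {PSO}

SC:no TSO:no PSO:yes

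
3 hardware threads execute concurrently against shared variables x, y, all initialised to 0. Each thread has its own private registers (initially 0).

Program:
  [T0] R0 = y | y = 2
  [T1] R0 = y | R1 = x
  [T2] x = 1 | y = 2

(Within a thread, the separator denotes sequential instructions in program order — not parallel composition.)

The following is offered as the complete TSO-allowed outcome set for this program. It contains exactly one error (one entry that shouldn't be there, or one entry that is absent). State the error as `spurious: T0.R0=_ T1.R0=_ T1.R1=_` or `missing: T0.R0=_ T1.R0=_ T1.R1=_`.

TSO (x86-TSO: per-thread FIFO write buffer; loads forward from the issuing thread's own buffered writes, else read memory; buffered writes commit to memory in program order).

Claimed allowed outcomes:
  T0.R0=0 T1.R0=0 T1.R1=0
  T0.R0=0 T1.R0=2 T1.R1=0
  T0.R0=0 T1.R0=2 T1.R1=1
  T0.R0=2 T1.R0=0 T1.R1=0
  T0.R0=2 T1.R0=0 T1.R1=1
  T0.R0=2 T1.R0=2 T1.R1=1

missing: T0.R0=0 T1.R0=0 T1.R1=1

outcome vector order: (T0.R0,T1.R0,T1.R1)
TSO: 7 outcomes — {<0 0 0> <0 0 1> <0 2 0> <0 2 1> <2 0 0> <2 0 1> <2 2 1>}
TSO∖claimed = {<0 0 1>}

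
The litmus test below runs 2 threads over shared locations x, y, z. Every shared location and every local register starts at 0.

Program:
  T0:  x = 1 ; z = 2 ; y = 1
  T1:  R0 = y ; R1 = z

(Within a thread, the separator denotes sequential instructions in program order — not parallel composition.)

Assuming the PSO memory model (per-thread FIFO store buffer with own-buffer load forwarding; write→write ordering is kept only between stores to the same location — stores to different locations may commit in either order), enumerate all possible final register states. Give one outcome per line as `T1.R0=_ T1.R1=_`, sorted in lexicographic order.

outcome vector order: (T1.R0,T1.R1)
|PSO outcomes| = 4

T1.R0=0 T1.R1=0
T1.R0=0 T1.R1=2
T1.R0=1 T1.R1=0
T1.R0=1 T1.R1=2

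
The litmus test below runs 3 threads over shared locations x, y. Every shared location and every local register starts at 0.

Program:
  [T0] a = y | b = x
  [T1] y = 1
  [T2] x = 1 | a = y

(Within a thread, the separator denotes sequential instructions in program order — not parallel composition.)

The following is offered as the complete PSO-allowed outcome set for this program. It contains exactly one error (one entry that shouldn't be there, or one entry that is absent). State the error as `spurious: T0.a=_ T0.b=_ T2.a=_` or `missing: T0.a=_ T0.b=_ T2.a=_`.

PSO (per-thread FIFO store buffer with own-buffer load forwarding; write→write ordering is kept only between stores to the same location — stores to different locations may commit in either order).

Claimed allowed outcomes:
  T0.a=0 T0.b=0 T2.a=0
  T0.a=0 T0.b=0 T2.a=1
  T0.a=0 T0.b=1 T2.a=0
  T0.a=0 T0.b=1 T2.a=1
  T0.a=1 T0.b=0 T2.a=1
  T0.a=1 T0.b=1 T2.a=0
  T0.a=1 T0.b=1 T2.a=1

outcome vector order: (T0.a,T0.b,T2.a)
under PSO → 0/0/0, 0/0/1, 0/1/0, 0/1/1, 1/0/0, 1/0/1, 1/1/0, 1/1/1
PSO∖claimed = {1/0/0}

missing: T0.a=1 T0.b=0 T2.a=0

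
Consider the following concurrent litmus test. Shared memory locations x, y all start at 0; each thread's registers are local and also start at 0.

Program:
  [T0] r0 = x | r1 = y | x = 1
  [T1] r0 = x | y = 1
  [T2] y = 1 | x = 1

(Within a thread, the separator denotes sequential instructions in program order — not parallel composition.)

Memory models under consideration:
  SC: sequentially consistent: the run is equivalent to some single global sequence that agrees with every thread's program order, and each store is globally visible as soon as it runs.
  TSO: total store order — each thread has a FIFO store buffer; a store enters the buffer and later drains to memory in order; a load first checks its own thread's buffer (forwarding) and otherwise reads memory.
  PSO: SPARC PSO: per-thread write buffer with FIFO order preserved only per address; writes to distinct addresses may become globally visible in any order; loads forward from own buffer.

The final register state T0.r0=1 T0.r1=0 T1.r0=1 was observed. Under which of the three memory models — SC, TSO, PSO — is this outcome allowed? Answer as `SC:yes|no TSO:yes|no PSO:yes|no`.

outcome vector order: (T0.r0,T0.r1,T1.r0)
SC: 6 outcomes — {<0 0 0>, <0 0 1>, <0 1 0>, <0 1 1>, <1 1 0>, <1 1 1>}
TSO: 6 outcomes — {<0 0 0>, <0 0 1>, <0 1 0>, <0 1 1>, <1 1 0>, <1 1 1>}
PSO: 8 outcomes — {<0 0 0>, <0 0 1>, <0 1 0>, <0 1 1>, <1 0 0>, <1 0 1>, <1 1 0>, <1 1 1>}
target <1 0 1> ∈ {PSO}

SC:no TSO:no PSO:yes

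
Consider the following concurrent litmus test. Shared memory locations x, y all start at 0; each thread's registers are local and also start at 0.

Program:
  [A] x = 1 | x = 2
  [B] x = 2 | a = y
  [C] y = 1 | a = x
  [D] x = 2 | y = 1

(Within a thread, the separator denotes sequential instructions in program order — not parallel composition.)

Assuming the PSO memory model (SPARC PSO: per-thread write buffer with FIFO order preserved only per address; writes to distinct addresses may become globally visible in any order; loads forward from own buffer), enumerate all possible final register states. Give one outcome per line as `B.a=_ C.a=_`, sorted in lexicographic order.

outcome vector order: (B.a,C.a)
|PSO outcomes| = 6

B.a=0 C.a=0
B.a=0 C.a=1
B.a=0 C.a=2
B.a=1 C.a=0
B.a=1 C.a=1
B.a=1 C.a=2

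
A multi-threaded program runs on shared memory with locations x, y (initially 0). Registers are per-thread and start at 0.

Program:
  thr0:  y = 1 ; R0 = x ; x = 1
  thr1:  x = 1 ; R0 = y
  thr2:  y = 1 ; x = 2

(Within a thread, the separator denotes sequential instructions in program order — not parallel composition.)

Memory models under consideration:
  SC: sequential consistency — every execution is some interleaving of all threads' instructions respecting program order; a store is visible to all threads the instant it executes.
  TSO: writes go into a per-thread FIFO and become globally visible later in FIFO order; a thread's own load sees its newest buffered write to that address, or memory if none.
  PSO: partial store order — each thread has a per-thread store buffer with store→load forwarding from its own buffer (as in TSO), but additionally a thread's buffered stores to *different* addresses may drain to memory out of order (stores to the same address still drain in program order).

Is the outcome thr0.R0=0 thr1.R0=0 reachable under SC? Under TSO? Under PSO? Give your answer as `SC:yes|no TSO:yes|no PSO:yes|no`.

outcome vector order: (thr0.R0,thr1.R0)
SC (5): 0/1 1/0 1/1 2/0 2/1
TSO (6): 0/0 0/1 1/0 1/1 2/0 2/1
PSO (6): 0/0 0/1 1/0 1/1 2/0 2/1
target 0/0 ∈ {TSO,PSO}

SC:no TSO:yes PSO:yes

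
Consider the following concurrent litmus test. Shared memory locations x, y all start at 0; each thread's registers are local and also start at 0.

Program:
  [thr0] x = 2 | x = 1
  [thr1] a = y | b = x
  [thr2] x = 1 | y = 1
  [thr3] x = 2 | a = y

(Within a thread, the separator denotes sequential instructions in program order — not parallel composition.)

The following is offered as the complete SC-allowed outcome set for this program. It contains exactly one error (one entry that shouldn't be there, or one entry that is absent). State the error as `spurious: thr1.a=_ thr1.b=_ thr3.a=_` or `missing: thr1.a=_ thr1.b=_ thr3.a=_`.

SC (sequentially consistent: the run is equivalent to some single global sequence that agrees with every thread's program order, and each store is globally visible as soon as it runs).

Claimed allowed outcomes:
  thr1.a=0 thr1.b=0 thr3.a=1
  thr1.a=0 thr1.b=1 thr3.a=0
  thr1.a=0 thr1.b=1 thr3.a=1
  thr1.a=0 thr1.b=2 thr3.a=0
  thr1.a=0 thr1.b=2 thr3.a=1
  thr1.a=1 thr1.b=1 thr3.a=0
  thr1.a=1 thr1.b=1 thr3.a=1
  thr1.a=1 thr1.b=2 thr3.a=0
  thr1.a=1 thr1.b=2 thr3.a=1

missing: thr1.a=0 thr1.b=0 thr3.a=0

outcome vector order: (thr1.a,thr1.b,thr3.a)
[SC] allowed = {<0 0 0> <0 0 1> <0 1 0> <0 1 1> <0 2 0> <0 2 1> <1 1 0> <1 1 1> <1 2 0> <1 2 1>}
SC∖claimed = {<0 0 0>}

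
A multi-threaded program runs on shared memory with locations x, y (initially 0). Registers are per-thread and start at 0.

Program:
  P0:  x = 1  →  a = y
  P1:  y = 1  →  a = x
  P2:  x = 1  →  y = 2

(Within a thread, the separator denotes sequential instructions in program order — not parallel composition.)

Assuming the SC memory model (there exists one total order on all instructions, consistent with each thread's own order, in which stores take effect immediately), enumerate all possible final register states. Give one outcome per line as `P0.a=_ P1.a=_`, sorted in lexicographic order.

P0.a=0 P1.a=1
P0.a=1 P1.a=0
P0.a=1 P1.a=1
P0.a=2 P1.a=0
P0.a=2 P1.a=1

outcome vector order: (P0.a,P1.a)
|SC outcomes| = 5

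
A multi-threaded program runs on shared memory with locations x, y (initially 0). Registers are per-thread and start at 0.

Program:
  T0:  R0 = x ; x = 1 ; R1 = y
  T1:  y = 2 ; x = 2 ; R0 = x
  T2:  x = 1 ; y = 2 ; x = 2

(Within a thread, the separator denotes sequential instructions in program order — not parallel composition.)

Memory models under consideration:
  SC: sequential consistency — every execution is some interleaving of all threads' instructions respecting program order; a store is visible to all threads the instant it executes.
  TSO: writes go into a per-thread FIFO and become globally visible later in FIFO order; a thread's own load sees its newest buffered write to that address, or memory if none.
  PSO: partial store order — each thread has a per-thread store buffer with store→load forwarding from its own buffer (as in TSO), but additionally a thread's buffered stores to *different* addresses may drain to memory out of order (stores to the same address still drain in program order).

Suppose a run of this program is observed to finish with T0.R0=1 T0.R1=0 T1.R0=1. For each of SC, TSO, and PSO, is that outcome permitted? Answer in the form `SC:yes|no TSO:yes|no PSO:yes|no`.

SC:no TSO:yes PSO:yes

outcome vector order: (T0.R0,T0.R1,T1.R0)
[SC] allowed = {<0 0 1>, <0 0 2>, <0 2 1>, <0 2 2>, <1 0 2>, <1 2 1>, <1 2 2>, <2 2 1>, <2 2 2>}
[TSO] allowed = {<0 0 1>, <0 0 2>, <0 2 1>, <0 2 2>, <1 0 1>, <1 0 2>, <1 2 1>, <1 2 2>, <2 2 1>, <2 2 2>}
[PSO] allowed = {<0 0 1>, <0 0 2>, <0 2 1>, <0 2 2>, <1 0 1>, <1 0 2>, <1 2 1>, <1 2 2>, <2 0 1>, <2 0 2>, <2 2 1>, <2 2 2>}
target <1 0 1> ∈ {TSO,PSO}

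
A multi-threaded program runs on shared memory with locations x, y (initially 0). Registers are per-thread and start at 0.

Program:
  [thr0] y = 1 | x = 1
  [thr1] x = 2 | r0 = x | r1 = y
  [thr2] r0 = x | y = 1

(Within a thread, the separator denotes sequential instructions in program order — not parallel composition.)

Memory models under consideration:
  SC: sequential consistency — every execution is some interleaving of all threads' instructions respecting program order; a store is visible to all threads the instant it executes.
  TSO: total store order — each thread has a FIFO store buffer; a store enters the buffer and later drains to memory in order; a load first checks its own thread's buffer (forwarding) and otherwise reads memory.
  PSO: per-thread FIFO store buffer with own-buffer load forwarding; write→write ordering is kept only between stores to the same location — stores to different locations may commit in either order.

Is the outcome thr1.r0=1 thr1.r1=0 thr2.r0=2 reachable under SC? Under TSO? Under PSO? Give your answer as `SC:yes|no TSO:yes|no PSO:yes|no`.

SC:no TSO:no PSO:yes

outcome vector order: (thr1.r0,thr1.r1,thr2.r0)
SC: 9 outcomes — {<1 1 0> <1 1 1> <1 1 2> <2 0 0> <2 0 1> <2 0 2> <2 1 0> <2 1 1> <2 1 2>}
TSO: 9 outcomes — {<1 1 0> <1 1 1> <1 1 2> <2 0 0> <2 0 1> <2 0 2> <2 1 0> <2 1 1> <2 1 2>}
PSO: 12 outcomes — {<1 0 0> <1 0 1> <1 0 2> <1 1 0> <1 1 1> <1 1 2> <2 0 0> <2 0 1> <2 0 2> <2 1 0> <2 1 1> <2 1 2>}
target <1 0 2> ∈ {PSO}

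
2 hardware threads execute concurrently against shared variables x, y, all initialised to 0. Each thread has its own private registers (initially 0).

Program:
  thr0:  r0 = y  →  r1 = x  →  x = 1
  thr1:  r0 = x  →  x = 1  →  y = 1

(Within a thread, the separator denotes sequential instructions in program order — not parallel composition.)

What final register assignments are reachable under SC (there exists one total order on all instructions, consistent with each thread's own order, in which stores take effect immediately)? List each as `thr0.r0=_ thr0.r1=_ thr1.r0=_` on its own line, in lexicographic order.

thr0.r0=0 thr0.r1=0 thr1.r0=0
thr0.r0=0 thr0.r1=0 thr1.r0=1
thr0.r0=0 thr0.r1=1 thr1.r0=0
thr0.r0=1 thr0.r1=1 thr1.r0=0

outcome vector order: (thr0.r0,thr0.r1,thr1.r0)
|SC outcomes| = 4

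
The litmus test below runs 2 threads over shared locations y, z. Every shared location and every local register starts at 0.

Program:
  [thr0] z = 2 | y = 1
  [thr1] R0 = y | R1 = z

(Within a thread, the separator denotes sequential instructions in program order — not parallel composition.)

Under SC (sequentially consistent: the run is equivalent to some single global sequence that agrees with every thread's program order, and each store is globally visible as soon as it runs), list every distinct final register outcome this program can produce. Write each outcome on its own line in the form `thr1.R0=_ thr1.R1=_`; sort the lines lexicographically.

thr1.R0=0 thr1.R1=0
thr1.R0=0 thr1.R1=2
thr1.R0=1 thr1.R1=2

outcome vector order: (thr1.R0,thr1.R1)
|SC outcomes| = 3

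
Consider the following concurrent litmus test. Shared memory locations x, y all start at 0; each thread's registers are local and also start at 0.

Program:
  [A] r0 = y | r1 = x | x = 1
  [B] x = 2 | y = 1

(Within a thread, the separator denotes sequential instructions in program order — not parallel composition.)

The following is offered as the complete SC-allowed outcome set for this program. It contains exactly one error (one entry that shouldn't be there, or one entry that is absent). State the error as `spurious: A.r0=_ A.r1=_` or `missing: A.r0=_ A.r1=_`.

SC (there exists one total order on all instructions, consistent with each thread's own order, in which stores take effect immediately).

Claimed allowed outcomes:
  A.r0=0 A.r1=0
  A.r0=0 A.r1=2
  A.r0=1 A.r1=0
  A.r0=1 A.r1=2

spurious: A.r0=1 A.r1=0

outcome vector order: (A.r0,A.r1)
SC (3): 0/0 0/2 1/2
claimed∖SC = {1/0}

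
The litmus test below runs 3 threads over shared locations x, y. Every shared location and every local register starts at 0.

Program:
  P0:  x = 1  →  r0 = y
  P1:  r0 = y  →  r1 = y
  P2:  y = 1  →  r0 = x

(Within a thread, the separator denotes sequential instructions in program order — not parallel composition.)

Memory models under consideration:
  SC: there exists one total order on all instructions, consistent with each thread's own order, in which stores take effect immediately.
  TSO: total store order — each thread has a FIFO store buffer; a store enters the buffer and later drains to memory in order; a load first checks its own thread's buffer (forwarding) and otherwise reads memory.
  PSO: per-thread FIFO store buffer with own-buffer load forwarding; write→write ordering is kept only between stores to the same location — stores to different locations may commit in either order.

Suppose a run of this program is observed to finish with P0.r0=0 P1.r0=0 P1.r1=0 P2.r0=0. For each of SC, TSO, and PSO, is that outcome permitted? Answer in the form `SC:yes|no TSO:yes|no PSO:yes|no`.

outcome vector order: (P0.r0,P1.r0,P1.r1,P2.r0)
SC: 9 outcomes — {<0 0 0 1>, <0 0 1 1>, <0 1 1 1>, <1 0 0 0>, <1 0 0 1>, <1 0 1 0>, <1 0 1 1>, <1 1 1 0>, <1 1 1 1>}
TSO: 12 outcomes — {<0 0 0 0>, <0 0 0 1>, <0 0 1 0>, <0 0 1 1>, <0 1 1 0>, <0 1 1 1>, <1 0 0 0>, <1 0 0 1>, <1 0 1 0>, <1 0 1 1>, <1 1 1 0>, <1 1 1 1>}
PSO: 12 outcomes — {<0 0 0 0>, <0 0 0 1>, <0 0 1 0>, <0 0 1 1>, <0 1 1 0>, <0 1 1 1>, <1 0 0 0>, <1 0 0 1>, <1 0 1 0>, <1 0 1 1>, <1 1 1 0>, <1 1 1 1>}
target <0 0 0 0> ∈ {TSO,PSO}

SC:no TSO:yes PSO:yes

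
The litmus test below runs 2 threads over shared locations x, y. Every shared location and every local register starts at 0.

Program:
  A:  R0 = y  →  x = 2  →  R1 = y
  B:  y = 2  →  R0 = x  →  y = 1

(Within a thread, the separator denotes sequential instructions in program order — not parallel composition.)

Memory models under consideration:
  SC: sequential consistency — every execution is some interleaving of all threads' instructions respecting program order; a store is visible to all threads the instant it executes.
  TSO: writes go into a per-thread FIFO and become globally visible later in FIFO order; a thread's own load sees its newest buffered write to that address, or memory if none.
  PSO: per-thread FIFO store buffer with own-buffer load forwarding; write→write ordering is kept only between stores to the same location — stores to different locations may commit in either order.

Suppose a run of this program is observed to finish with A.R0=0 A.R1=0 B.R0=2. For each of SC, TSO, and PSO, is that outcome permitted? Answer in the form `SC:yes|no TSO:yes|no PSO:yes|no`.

outcome vector order: (A.R0,A.R1,B.R0)
under SC → (0,0,2); (0,1,0); (0,1,2); (0,2,0); (0,2,2); (1,1,0); (2,1,0); (2,1,2); (2,2,0); (2,2,2)
under TSO → (0,0,0); (0,0,2); (0,1,0); (0,1,2); (0,2,0); (0,2,2); (1,1,0); (2,1,0); (2,1,2); (2,2,0); (2,2,2)
under PSO → (0,0,0); (0,0,2); (0,1,0); (0,1,2); (0,2,0); (0,2,2); (1,1,0); (2,1,0); (2,1,2); (2,2,0); (2,2,2)
target (0,0,2) ∈ {SC,TSO,PSO}

SC:yes TSO:yes PSO:yes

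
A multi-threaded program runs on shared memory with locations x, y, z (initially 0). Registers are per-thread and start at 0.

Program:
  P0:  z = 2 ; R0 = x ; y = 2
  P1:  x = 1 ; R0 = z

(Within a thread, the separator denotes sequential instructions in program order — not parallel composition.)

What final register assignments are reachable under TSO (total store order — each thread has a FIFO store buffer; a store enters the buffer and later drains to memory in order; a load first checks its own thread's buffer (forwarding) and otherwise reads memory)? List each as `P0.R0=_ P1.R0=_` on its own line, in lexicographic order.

outcome vector order: (P0.R0,P1.R0)
|TSO outcomes| = 4

P0.R0=0 P1.R0=0
P0.R0=0 P1.R0=2
P0.R0=1 P1.R0=0
P0.R0=1 P1.R0=2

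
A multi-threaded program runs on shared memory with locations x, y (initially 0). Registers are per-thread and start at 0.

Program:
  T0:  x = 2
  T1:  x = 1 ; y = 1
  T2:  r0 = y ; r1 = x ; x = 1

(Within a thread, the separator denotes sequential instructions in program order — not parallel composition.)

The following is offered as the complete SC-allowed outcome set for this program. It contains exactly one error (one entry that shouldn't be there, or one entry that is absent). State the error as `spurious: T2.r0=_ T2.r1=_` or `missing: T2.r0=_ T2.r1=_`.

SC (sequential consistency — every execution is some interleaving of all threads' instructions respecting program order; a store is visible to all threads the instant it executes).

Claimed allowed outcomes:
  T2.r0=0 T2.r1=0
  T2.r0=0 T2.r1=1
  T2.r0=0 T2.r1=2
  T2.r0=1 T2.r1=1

missing: T2.r0=1 T2.r1=2

outcome vector order: (T2.r0,T2.r1)
[SC] allowed = {00, 01, 02, 11, 12}
SC∖claimed = {12}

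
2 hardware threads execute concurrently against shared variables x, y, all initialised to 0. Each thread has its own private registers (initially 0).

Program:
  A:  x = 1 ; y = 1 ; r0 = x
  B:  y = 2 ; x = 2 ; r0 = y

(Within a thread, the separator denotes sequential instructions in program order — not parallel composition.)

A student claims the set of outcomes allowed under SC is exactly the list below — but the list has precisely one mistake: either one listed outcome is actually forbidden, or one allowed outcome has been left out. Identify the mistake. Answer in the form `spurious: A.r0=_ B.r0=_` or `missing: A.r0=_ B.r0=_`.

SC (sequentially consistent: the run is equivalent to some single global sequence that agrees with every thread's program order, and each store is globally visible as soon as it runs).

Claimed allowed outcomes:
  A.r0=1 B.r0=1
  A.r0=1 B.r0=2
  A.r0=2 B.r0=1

missing: A.r0=2 B.r0=2

outcome vector order: (A.r0,B.r0)
[SC] allowed = {(1,1) (1,2) (2,1) (2,2)}
SC∖claimed = {(2,2)}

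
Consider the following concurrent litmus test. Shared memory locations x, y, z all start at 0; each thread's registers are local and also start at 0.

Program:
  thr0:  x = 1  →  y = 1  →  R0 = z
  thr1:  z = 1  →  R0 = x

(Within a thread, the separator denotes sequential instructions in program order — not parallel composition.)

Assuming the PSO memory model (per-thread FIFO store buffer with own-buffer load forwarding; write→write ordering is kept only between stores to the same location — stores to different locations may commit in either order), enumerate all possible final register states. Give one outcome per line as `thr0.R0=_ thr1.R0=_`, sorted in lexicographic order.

outcome vector order: (thr0.R0,thr1.R0)
|PSO outcomes| = 4

thr0.R0=0 thr1.R0=0
thr0.R0=0 thr1.R0=1
thr0.R0=1 thr1.R0=0
thr0.R0=1 thr1.R0=1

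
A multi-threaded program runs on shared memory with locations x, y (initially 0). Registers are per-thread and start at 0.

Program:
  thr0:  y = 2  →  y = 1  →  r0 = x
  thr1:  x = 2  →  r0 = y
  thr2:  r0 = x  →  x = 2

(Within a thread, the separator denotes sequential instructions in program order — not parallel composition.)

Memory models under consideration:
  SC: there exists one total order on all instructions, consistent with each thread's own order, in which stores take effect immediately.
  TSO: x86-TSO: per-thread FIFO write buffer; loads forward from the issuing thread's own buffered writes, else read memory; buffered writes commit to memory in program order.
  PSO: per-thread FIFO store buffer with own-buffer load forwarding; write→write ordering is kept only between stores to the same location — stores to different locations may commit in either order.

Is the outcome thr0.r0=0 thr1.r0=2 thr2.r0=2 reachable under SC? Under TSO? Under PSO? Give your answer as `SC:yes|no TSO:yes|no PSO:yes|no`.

SC:no TSO:yes PSO:yes

outcome vector order: (thr0.r0,thr1.r0,thr2.r0)
under SC → <0 1 0> <0 1 2> <2 0 0> <2 0 2> <2 1 0> <2 1 2> <2 2 0> <2 2 2>
under TSO → <0 0 0> <0 0 2> <0 1 0> <0 1 2> <0 2 0> <0 2 2> <2 0 0> <2 0 2> <2 1 0> <2 1 2> <2 2 0> <2 2 2>
under PSO → <0 0 0> <0 0 2> <0 1 0> <0 1 2> <0 2 0> <0 2 2> <2 0 0> <2 0 2> <2 1 0> <2 1 2> <2 2 0> <2 2 2>
target <0 2 2> ∈ {TSO,PSO}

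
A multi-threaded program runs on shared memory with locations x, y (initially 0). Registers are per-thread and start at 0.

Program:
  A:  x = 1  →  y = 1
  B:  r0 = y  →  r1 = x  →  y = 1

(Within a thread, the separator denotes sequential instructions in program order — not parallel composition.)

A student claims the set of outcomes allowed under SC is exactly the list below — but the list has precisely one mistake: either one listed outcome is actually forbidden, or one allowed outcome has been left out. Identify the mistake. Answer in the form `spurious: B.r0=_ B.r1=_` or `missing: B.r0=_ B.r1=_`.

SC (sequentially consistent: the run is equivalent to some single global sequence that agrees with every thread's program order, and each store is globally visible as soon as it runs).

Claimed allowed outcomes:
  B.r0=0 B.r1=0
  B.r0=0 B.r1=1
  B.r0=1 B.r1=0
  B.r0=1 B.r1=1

spurious: B.r0=1 B.r1=0

outcome vector order: (B.r0,B.r1)
SC (3): 00 01 11
claimed∖SC = {10}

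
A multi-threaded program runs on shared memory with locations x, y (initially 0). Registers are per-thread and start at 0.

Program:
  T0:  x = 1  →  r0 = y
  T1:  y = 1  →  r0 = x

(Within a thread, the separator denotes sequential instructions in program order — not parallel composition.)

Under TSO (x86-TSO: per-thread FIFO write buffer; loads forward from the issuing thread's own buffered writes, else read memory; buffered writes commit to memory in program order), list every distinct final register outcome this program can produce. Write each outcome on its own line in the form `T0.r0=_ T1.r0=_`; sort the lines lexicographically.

T0.r0=0 T1.r0=0
T0.r0=0 T1.r0=1
T0.r0=1 T1.r0=0
T0.r0=1 T1.r0=1

outcome vector order: (T0.r0,T1.r0)
|TSO outcomes| = 4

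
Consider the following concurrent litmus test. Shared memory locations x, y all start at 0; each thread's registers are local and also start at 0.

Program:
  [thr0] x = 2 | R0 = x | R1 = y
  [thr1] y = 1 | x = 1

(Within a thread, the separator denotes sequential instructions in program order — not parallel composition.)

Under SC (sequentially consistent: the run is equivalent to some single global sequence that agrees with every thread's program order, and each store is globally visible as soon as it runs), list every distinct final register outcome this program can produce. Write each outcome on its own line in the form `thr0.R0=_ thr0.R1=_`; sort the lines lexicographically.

thr0.R0=1 thr0.R1=1
thr0.R0=2 thr0.R1=0
thr0.R0=2 thr0.R1=1

outcome vector order: (thr0.R0,thr0.R1)
|SC outcomes| = 3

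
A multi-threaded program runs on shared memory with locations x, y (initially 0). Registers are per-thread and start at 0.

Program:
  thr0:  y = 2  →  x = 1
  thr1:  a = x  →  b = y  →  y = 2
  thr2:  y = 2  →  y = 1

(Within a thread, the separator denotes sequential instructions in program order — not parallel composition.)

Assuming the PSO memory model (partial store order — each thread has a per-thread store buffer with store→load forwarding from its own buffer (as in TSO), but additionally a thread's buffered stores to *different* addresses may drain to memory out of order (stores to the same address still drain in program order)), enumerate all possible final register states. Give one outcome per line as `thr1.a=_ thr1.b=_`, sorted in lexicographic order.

outcome vector order: (thr1.a,thr1.b)
|PSO outcomes| = 6

thr1.a=0 thr1.b=0
thr1.a=0 thr1.b=1
thr1.a=0 thr1.b=2
thr1.a=1 thr1.b=0
thr1.a=1 thr1.b=1
thr1.a=1 thr1.b=2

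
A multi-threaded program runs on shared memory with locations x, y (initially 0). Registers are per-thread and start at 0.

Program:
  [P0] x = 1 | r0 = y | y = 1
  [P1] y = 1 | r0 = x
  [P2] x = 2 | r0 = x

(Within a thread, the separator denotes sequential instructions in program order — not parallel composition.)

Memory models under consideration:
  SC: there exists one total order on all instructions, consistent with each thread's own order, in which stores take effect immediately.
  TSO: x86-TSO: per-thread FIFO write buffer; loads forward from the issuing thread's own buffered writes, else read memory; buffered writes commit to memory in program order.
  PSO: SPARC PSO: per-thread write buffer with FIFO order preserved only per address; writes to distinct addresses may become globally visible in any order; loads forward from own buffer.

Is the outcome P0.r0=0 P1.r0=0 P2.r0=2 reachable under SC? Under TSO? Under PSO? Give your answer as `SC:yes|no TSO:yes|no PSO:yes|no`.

SC:no TSO:yes PSO:yes

outcome vector order: (P0.r0,P1.r0,P2.r0)
SC: 9 outcomes — {<0 1 1>; <0 1 2>; <0 2 2>; <1 0 1>; <1 0 2>; <1 1 1>; <1 1 2>; <1 2 1>; <1 2 2>}
TSO: 12 outcomes — {<0 0 1>; <0 0 2>; <0 1 1>; <0 1 2>; <0 2 1>; <0 2 2>; <1 0 1>; <1 0 2>; <1 1 1>; <1 1 2>; <1 2 1>; <1 2 2>}
PSO: 12 outcomes — {<0 0 1>; <0 0 2>; <0 1 1>; <0 1 2>; <0 2 1>; <0 2 2>; <1 0 1>; <1 0 2>; <1 1 1>; <1 1 2>; <1 2 1>; <1 2 2>}
target <0 0 2> ∈ {TSO,PSO}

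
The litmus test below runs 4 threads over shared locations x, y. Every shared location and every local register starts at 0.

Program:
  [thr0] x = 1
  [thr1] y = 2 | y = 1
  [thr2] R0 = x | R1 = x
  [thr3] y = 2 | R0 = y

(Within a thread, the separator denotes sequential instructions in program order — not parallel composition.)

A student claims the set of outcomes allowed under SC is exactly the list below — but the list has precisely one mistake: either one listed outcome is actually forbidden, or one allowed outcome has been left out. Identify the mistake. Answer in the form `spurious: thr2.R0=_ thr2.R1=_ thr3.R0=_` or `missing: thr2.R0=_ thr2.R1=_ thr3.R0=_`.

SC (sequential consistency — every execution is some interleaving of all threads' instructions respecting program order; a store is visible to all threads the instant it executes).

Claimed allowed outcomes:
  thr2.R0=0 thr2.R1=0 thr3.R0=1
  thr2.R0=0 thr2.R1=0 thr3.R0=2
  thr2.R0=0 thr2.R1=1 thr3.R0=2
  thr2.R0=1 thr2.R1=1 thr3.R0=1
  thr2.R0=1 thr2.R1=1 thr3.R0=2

missing: thr2.R0=0 thr2.R1=1 thr3.R0=1

outcome vector order: (thr2.R0,thr2.R1,thr3.R0)
SC: 6 outcomes — {(0,0,1) (0,0,2) (0,1,1) (0,1,2) (1,1,1) (1,1,2)}
SC∖claimed = {(0,1,1)}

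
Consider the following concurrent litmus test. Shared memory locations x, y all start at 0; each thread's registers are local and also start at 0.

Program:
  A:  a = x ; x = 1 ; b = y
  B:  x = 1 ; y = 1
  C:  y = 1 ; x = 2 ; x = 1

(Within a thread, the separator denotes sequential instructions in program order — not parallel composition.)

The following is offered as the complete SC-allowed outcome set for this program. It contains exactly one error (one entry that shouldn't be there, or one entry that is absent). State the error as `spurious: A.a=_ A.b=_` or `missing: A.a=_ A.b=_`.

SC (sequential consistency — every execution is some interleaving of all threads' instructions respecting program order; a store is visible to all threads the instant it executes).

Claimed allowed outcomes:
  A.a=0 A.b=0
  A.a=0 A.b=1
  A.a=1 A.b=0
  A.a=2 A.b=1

outcome vector order: (A.a,A.b)
SC (5): (0,0) (0,1) (1,0) (1,1) (2,1)
SC∖claimed = {(1,1)}

missing: A.a=1 A.b=1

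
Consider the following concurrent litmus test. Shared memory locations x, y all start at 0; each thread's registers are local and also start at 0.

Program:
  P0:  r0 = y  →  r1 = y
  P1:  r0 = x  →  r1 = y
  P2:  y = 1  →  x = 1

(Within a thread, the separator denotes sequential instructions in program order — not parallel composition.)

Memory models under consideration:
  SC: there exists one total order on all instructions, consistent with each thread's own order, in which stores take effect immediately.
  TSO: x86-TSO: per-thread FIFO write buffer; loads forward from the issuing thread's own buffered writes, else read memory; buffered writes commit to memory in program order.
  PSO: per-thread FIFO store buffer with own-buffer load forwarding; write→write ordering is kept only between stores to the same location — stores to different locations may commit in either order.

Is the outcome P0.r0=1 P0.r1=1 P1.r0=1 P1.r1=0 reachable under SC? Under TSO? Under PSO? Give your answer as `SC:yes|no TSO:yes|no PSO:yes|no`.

SC:no TSO:no PSO:yes

outcome vector order: (P0.r0,P0.r1,P1.r0,P1.r1)
[SC] allowed = {(0,0,0,0), (0,0,0,1), (0,0,1,1), (0,1,0,0), (0,1,0,1), (0,1,1,1), (1,1,0,0), (1,1,0,1), (1,1,1,1)}
[TSO] allowed = {(0,0,0,0), (0,0,0,1), (0,0,1,1), (0,1,0,0), (0,1,0,1), (0,1,1,1), (1,1,0,0), (1,1,0,1), (1,1,1,1)}
[PSO] allowed = {(0,0,0,0), (0,0,0,1), (0,0,1,0), (0,0,1,1), (0,1,0,0), (0,1,0,1), (0,1,1,0), (0,1,1,1), (1,1,0,0), (1,1,0,1), (1,1,1,0), (1,1,1,1)}
target (1,1,1,0) ∈ {PSO}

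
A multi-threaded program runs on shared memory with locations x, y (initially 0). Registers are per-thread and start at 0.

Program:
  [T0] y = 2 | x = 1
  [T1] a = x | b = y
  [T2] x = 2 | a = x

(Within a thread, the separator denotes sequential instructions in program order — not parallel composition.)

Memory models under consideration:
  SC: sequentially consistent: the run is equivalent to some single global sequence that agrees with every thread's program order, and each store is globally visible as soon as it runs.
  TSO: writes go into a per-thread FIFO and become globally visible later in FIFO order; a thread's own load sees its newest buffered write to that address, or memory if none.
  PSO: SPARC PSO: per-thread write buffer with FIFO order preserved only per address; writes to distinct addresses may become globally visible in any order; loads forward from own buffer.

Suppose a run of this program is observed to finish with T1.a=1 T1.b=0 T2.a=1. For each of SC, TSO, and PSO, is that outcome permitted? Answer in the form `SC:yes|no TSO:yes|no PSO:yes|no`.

SC:no TSO:no PSO:yes

outcome vector order: (T1.a,T1.b,T2.a)
SC (10): (0,0,1); (0,0,2); (0,2,1); (0,2,2); (1,2,1); (1,2,2); (2,0,1); (2,0,2); (2,2,1); (2,2,2)
TSO (10): (0,0,1); (0,0,2); (0,2,1); (0,2,2); (1,2,1); (1,2,2); (2,0,1); (2,0,2); (2,2,1); (2,2,2)
PSO (12): (0,0,1); (0,0,2); (0,2,1); (0,2,2); (1,0,1); (1,0,2); (1,2,1); (1,2,2); (2,0,1); (2,0,2); (2,2,1); (2,2,2)
target (1,0,1) ∈ {PSO}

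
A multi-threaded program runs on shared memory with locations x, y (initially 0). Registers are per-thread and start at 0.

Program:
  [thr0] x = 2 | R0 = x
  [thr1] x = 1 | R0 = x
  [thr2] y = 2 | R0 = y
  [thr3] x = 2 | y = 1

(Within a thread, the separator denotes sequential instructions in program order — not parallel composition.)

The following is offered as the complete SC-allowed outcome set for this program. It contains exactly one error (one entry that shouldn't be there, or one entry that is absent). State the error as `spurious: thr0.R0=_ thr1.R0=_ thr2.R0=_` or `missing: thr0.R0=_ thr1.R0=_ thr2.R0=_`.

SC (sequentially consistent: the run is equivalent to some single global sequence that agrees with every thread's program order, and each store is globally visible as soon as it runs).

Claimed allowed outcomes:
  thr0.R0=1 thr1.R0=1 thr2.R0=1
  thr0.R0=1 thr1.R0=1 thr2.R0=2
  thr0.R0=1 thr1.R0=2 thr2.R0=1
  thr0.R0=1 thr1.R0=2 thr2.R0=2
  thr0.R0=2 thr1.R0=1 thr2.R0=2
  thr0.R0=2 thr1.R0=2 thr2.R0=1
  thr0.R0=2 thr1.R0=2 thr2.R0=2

missing: thr0.R0=2 thr1.R0=1 thr2.R0=1

outcome vector order: (thr0.R0,thr1.R0,thr2.R0)
under SC → (1,1,1); (1,1,2); (1,2,1); (1,2,2); (2,1,1); (2,1,2); (2,2,1); (2,2,2)
SC∖claimed = {(2,1,1)}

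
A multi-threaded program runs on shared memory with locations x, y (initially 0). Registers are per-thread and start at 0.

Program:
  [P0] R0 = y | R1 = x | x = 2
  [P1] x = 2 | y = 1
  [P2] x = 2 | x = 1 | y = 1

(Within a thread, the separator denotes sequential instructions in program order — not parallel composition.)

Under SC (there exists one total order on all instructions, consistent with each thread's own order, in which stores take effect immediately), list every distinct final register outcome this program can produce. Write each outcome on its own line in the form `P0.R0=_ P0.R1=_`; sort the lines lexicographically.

P0.R0=0 P0.R1=0
P0.R0=0 P0.R1=1
P0.R0=0 P0.R1=2
P0.R0=1 P0.R1=1
P0.R0=1 P0.R1=2

outcome vector order: (P0.R0,P0.R1)
|SC outcomes| = 5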